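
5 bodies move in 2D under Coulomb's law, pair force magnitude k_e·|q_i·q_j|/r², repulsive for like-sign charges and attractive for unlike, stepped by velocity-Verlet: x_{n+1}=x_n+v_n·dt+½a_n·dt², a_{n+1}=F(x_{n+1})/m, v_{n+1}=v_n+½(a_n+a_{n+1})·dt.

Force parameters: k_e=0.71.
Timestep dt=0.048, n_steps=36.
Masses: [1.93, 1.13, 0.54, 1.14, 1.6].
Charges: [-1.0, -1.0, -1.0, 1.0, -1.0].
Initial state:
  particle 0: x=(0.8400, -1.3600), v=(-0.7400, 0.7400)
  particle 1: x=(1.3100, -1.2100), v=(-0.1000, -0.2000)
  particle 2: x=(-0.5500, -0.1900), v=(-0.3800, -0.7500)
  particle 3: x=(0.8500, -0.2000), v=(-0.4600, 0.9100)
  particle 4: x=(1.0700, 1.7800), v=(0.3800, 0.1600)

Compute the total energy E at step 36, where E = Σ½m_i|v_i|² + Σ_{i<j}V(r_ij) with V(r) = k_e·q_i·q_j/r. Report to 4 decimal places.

2.7951

step 0: x0=(0.8400, -1.3600) x1=(1.3100, -1.2100) x2=(-0.5500, -0.1900) x3=(0.8500, -0.2000) x4=(1.0700, 1.7800)
step 1: x0=(0.8029, -1.3248) x1=(1.3079, -1.2183) x2=(-0.5683, -0.2257) x3=(0.8278, -0.1572) x4=(1.0883, 1.7877)
step 2: x0=(0.7629, -1.2899) x1=(1.3110, -1.2249) x2=(-0.5866, -0.2608) x3=(0.8054, -0.1161) x4=(1.1066, 1.7955)
step 3: x0=(0.7205, -1.2550) x1=(1.3188, -1.2302) x2=(-0.6051, -0.2951) x3=(0.7826, -0.0766) x4=(1.1250, 1.8034)
step 4: x0=(0.6759, -1.2199) x1=(1.3304, -1.2349) x2=(-0.6239, -0.3285) x3=(0.7595, -0.0386) x4=(1.1434, 1.8113)
step 5: x0=(0.6296, -1.1844) x1=(1.3454, -1.2393) x2=(-0.6431, -0.3610) x3=(0.7361, -0.0022) x4=(1.1619, 1.8192)
step 6: x0=(0.5821, -1.1484) x1=(1.3632, -1.2434) x2=(-0.6627, -0.3924) x3=(0.7123, 0.0327) x4=(1.1804, 1.8272)
step 7: x0=(0.5336, -1.1120) x1=(1.3832, -1.2475) x2=(-0.6830, -0.4226) x3=(0.6881, 0.0663) x4=(1.1989, 1.8351)
step 8: x0=(0.4844, -1.0751) x1=(1.4051, -1.2515) x2=(-0.7040, -0.4517) x3=(0.6637, 0.0984) x4=(1.2175, 1.8432)
step 9: x0=(0.4347, -1.0378) x1=(1.4286, -1.2556) x2=(-0.7260, -0.4795) x3=(0.6388, 0.1291) x4=(1.2360, 1.8512)
step 10: x0=(0.3848, -1.0000) x1=(1.4535, -1.2597) x2=(-0.7492, -0.5060) x3=(0.6137, 0.1585) x4=(1.2545, 1.8592)
step 11: x0=(0.3348, -0.9617) x1=(1.4796, -1.2639) x2=(-0.7738, -0.5312) x3=(0.5881, 0.1866) x4=(1.2730, 1.8672)
step 12: x0=(0.2849, -0.9230) x1=(1.5066, -1.2681) x2=(-0.7999, -0.5551) x3=(0.5623, 0.2134) x4=(1.2915, 1.8753)
step 13: x0=(0.2352, -0.8839) x1=(1.5345, -1.2724) x2=(-0.8278, -0.5777) x3=(0.5361, 0.2388) x4=(1.3100, 1.8833)
step 14: x0=(0.1858, -0.8443) x1=(1.5631, -1.2768) x2=(-0.8578, -0.5991) x3=(0.5096, 0.2630) x4=(1.3284, 1.8914)
step 15: x0=(0.1369, -0.8042) x1=(1.5924, -1.2813) x2=(-0.8900, -0.6193) x3=(0.4828, 0.2859) x4=(1.3468, 1.8994)
step 16: x0=(0.0886, -0.7636) x1=(1.6223, -1.2858) x2=(-0.9246, -0.6385) x3=(0.4556, 0.3075) x4=(1.3651, 1.9074)
step 17: x0=(0.0410, -0.7225) x1=(1.6527, -1.2904) x2=(-0.9617, -0.6569) x3=(0.4280, 0.3278) x4=(1.3834, 1.9155)
step 18: x0=(-0.0059, -0.6808) x1=(1.6835, -1.2950) x2=(-1.0016, -0.6745) x3=(0.4001, 0.3468) x4=(1.4017, 1.9236)
step 19: x0=(-0.0520, -0.6384) x1=(1.7148, -1.2998) x2=(-1.0443, -0.6916) x3=(0.3717, 0.3646) x4=(1.4198, 1.9317)
step 20: x0=(-0.0972, -0.5954) x1=(1.7465, -1.3046) x2=(-1.0899, -0.7083) x3=(0.3430, 0.3811) x4=(1.4380, 1.9398)
step 21: x0=(-0.1415, -0.5515) x1=(1.7784, -1.3095) x2=(-1.1381, -0.7250) x3=(0.3138, 0.3962) x4=(1.4561, 1.9479)
step 22: x0=(-0.1849, -0.5069) x1=(1.8107, -1.3144) x2=(-1.1891, -0.7416) x3=(0.2841, 0.4100) x4=(1.4741, 1.9560)
step 23: x0=(-0.2273, -0.4613) x1=(1.8433, -1.3194) x2=(-1.2427, -0.7585) x3=(0.2539, 0.4225) x4=(1.4920, 1.9642)
step 24: x0=(-0.2689, -0.4149) x1=(1.8761, -1.3245) x2=(-1.2986, -0.7757) x3=(0.2231, 0.4335) x4=(1.5099, 1.9724)
step 25: x0=(-0.3095, -0.3674) x1=(1.9091, -1.3297) x2=(-1.3567, -0.7934) x3=(0.1917, 0.4431) x4=(1.5278, 1.9806)
step 26: x0=(-0.3493, -0.3189) x1=(1.9424, -1.3350) x2=(-1.4169, -0.8115) x3=(0.1595, 0.4513) x4=(1.5455, 1.9889)
step 27: x0=(-0.3881, -0.2694) x1=(1.9758, -1.3403) x2=(-1.4788, -0.8302) x3=(0.1265, 0.4579) x4=(1.5633, 1.9972)
step 28: x0=(-0.4260, -0.2187) x1=(2.0094, -1.3457) x2=(-1.5424, -0.8494) x3=(0.0926, 0.4629) x4=(1.5810, 2.0056)
step 29: x0=(-0.4629, -0.1669) x1=(2.0431, -1.3512) x2=(-1.6073, -0.8692) x3=(0.0576, 0.4662) x4=(1.5986, 2.0140)
step 30: x0=(-0.4987, -0.1139) x1=(2.0771, -1.3568) x2=(-1.6735, -0.8896) x3=(0.0213, 0.4678) x4=(1.6162, 2.0225)
step 31: x0=(-0.5334, -0.0597) x1=(2.1111, -1.3625) x2=(-1.7409, -0.9104) x3=(-0.0163, 0.4675) x4=(1.6337, 2.0310)
step 32: x0=(-0.5669, -0.0041) x1=(2.1453, -1.3683) x2=(-1.8092, -0.9318) x3=(-0.0558, 0.4652) x4=(1.6512, 2.0396)
step 33: x0=(-0.5990, 0.0528) x1=(2.1795, -1.3741) x2=(-1.8783, -0.9536) x3=(-0.0973, 0.4608) x4=(1.6687, 2.0483)
step 34: x0=(-0.6293, 0.1113) x1=(2.2139, -1.3801) x2=(-1.9482, -0.9758) x3=(-0.1414, 0.4541) x4=(1.6862, 2.0570)
step 35: x0=(-0.6577, 0.1712) x1=(2.2484, -1.3861) x2=(-2.0186, -0.9984) x3=(-0.1887, 0.4449) x4=(1.7036, 2.0658)
step 36: x0=(-0.6835, 0.2327) x1=(2.2830, -1.3922) x2=(-2.0897, -1.0213) x3=(-0.2400, 0.4333) x4=(1.7210, 2.0747)
step 0 velocities: v0=(-0.7400, 0.7400) v1=(-0.1000, -0.2000) v2=(-0.3800, -0.7500) v3=(-0.4600, 0.9100) v4=(0.3800, 0.1600)
step 0: KE=2.0046, PE=0.7899, E=2.7945
step 36 velocities: v0=(-0.5032, 1.2988) v1=(0.7210, -0.1286) v2=(-1.4846, -0.4806) v3=(-1.1273, -0.2705) v4=(0.3627, 0.1857)
step 36: KE=3.7316, PE=-0.9365, E=2.7951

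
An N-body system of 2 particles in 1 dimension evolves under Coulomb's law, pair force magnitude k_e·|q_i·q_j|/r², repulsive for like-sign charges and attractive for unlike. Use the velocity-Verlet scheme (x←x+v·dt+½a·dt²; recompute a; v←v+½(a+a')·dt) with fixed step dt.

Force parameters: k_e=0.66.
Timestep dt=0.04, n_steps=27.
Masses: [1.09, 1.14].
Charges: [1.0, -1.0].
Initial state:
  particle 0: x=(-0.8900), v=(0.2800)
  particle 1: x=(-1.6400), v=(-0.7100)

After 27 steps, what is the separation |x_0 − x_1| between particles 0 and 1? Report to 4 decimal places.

step 0: x0=(-0.8900) x1=(-1.6400)
step 1: x0=(-0.8797) x1=(-1.6676)
step 2: x0=(-0.8709) x1=(-1.6937)
step 3: x0=(-0.8635) x1=(-1.7184)
step 4: x0=(-0.8575) x1=(-1.7418)
step 5: x0=(-0.8527) x1=(-1.7641)
step 6: x0=(-0.8491) x1=(-1.7852)
step 7: x0=(-0.8466) x1=(-1.8053)
step 8: x0=(-0.8451) x1=(-1.8244)
step 9: x0=(-0.8447) x1=(-1.8425)
step 10: x0=(-0.8452) x1=(-1.8597)
step 11: x0=(-0.8467) x1=(-1.8760)
step 12: x0=(-0.8491) x1=(-1.8914)
step 13: x0=(-0.8524) x1=(-1.9060)
step 14: x0=(-0.8565) x1=(-1.9197)
step 15: x0=(-0.8615) x1=(-1.9326)
step 16: x0=(-0.8674) x1=(-1.9447)
step 17: x0=(-0.8740) x1=(-1.9560)
step 18: x0=(-0.8815) x1=(-1.9665)
step 19: x0=(-0.8899) x1=(-1.9762)
step 20: x0=(-0.8990) x1=(-1.9852)
step 21: x0=(-0.9090) x1=(-1.9933)
step 22: x0=(-0.9198) x1=(-2.0007)
step 23: x0=(-0.9314) x1=(-2.0073)
step 24: x0=(-0.9439) x1=(-2.0130)
step 25: x0=(-0.9572) x1=(-2.0180)
step 26: x0=(-0.9714) x1=(-2.0221)
step 27: x0=(-0.9864) x1=(-2.0254)

1.0390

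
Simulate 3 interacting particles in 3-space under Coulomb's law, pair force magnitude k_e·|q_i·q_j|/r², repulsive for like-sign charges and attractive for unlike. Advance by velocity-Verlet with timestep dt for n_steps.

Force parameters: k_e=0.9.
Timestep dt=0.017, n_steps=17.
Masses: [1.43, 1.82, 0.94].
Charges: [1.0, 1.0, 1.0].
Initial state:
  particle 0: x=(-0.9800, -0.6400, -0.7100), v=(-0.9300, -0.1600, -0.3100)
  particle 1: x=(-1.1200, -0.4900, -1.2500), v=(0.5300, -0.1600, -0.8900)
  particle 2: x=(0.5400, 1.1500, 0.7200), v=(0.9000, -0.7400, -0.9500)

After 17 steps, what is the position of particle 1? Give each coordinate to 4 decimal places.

(-0.9702, -0.5248, -1.5579)

step 0: x0=(-0.9800, -0.6400, -0.7100) x1=(-1.1200, -0.4900, -1.2500) x2=(0.5400, 1.1500, 0.7200)
step 1: x0=(-0.9958, -0.6428, -0.7150) x1=(-1.1110, -0.4927, -1.2653) x2=(0.5553, 1.1374, 0.7039)
step 2: x0=(-1.0114, -0.6458, -0.7195) x1=(-1.1022, -0.4952, -1.2811) x2=(0.5707, 1.1249, 0.6878)
step 3: x0=(-1.0270, -0.6489, -0.7236) x1=(-1.0934, -0.4977, -1.2972) x2=(0.5861, 1.1124, 0.6717)
step 4: x0=(-1.0425, -0.6521, -0.7271) x1=(-1.0847, -0.5001, -1.3138) x2=(0.6015, 1.1000, 0.6557)
step 5: x0=(-1.0581, -0.6555, -0.7302) x1=(-1.0760, -0.5024, -1.3307) x2=(0.6170, 1.0876, 0.6397)
step 6: x0=(-1.0736, -0.6590, -0.7329) x1=(-1.0673, -0.5046, -1.3480) x2=(0.6325, 1.0752, 0.6238)
step 7: x0=(-1.0891, -0.6626, -0.7351) x1=(-1.0586, -0.5067, -1.3656) x2=(0.6480, 1.0629, 0.6079)
step 8: x0=(-1.1047, -0.6664, -0.7369) x1=(-1.0499, -0.5088, -1.3836) x2=(0.6636, 1.0506, 0.5920)
step 9: x0=(-1.1204, -0.6703, -0.7383) x1=(-1.0412, -0.5107, -1.4019) x2=(0.6792, 1.0383, 0.5762)
step 10: x0=(-1.1360, -0.6742, -0.7394) x1=(-1.0325, -0.5127, -1.4206) x2=(0.6949, 1.0261, 0.5604)
step 11: x0=(-1.1518, -0.6783, -0.7401) x1=(-1.0237, -0.5145, -1.4395) x2=(0.7106, 1.0139, 0.5446)
step 12: x0=(-1.1676, -0.6825, -0.7406) x1=(-1.0149, -0.5163, -1.4586) x2=(0.7263, 1.0018, 0.5289)
step 13: x0=(-1.1835, -0.6867, -0.7407) x1=(-1.0061, -0.5181, -1.4780) x2=(0.7421, 0.9897, 0.5132)
step 14: x0=(-1.1995, -0.6910, -0.7405) x1=(-0.9972, -0.5198, -1.4977) x2=(0.7579, 0.9776, 0.4975)
step 15: x0=(-1.2156, -0.6954, -0.7401) x1=(-0.9883, -0.5215, -1.5176) x2=(0.7738, 0.9656, 0.4819)
step 16: x0=(-1.2318, -0.6999, -0.7394) x1=(-0.9793, -0.5232, -1.5376) x2=(0.7897, 0.9536, 0.4663)
step 17: x0=(-1.2481, -0.7044, -0.7386) x1=(-0.9702, -0.5248, -1.5579) x2=(0.8056, 0.9416, 0.4508)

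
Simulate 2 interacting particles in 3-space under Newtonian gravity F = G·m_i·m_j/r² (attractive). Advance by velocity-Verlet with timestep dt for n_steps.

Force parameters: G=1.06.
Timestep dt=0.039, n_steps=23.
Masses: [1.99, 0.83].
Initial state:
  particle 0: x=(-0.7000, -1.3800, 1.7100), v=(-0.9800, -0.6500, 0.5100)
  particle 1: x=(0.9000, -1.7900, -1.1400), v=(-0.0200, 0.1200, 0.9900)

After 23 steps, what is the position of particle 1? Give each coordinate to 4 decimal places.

step 0: x0=(-0.7000, -1.3800, 1.7100) x1=(0.9000, -1.7900, -1.1400)
step 1: x0=(-0.7382, -1.4054, 1.7298) x1=(0.8991, -1.7853, -1.1013)
step 2: x0=(-0.7763, -1.4307, 1.7496) x1=(0.8981, -1.7806, -1.0623)
step 3: x0=(-0.8144, -1.4561, 1.7692) x1=(0.8970, -1.7758, -1.0230)
step 4: x0=(-0.8524, -1.4815, 1.7887) x1=(0.8957, -1.7710, -0.9835)
step 5: x0=(-0.8903, -1.5069, 1.8081) x1=(0.8942, -1.7662, -0.9438)
step 6: x0=(-0.9282, -1.5323, 1.8274) x1=(0.8926, -1.7614, -0.9038)
step 7: x0=(-0.9660, -1.5578, 1.8467) x1=(0.8908, -1.7565, -0.8635)
step 8: x0=(-1.0037, -1.5832, 1.8658) x1=(0.8889, -1.7516, -0.8231)
step 9: x0=(-1.0414, -1.6086, 1.8848) x1=(0.8868, -1.7467, -0.7823)
step 10: x0=(-1.0790, -1.6341, 1.9037) x1=(0.8845, -1.7418, -0.7414)
step 11: x0=(-1.1165, -1.6595, 1.9225) x1=(0.8820, -1.7369, -0.7002)
step 12: x0=(-1.1539, -1.6850, 1.9412) x1=(0.8793, -1.7320, -0.6587)
step 13: x0=(-1.1913, -1.7104, 1.9598) x1=(0.8765, -1.7270, -0.6171)
step 14: x0=(-1.2286, -1.7359, 1.9783) x1=(0.8735, -1.7221, -0.5752)
step 15: x0=(-1.2658, -1.7613, 1.9968) x1=(0.8703, -1.7172, -0.5330)
step 16: x0=(-1.3029, -1.7868, 2.0151) x1=(0.8669, -1.7122, -0.4907)
step 17: x0=(-1.3400, -1.8122, 2.0333) x1=(0.8633, -1.7073, -0.4481)
step 18: x0=(-1.3769, -1.8377, 2.0515) x1=(0.8595, -1.7024, -0.4053)
step 19: x0=(-1.4138, -1.8631, 2.0695) x1=(0.8556, -1.6975, -0.3623)
step 20: x0=(-1.4506, -1.8886, 2.0875) x1=(0.8514, -1.6926, -0.3191)
step 21: x0=(-1.4874, -1.9140, 2.1054) x1=(0.8470, -1.6878, -0.2757)
step 22: x0=(-1.5240, -1.9394, 2.1232) x1=(0.8425, -1.6829, -0.2321)
step 23: x0=(-1.5606, -1.9648, 2.1409) x1=(0.8377, -1.6781, -0.1883)

(0.8377, -1.6781, -0.1883)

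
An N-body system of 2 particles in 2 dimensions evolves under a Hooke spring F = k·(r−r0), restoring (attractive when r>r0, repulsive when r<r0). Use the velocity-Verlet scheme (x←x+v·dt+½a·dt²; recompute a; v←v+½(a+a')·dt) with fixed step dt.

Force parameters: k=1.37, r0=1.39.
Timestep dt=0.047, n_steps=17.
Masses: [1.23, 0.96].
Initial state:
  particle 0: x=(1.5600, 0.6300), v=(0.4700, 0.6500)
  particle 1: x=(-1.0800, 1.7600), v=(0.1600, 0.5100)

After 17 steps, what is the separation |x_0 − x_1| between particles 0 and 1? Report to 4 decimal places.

1.9688

step 0: x0=(1.5600, 0.6300) x1=(-1.0800, 1.7600)
step 1: x0=(1.5804, 0.6613) x1=(-1.0703, 1.7831)
step 2: x0=(1.5975, 0.6940) x1=(-1.0563, 1.8043)
step 3: x0=(1.6111, 0.7281) x1=(-1.0380, 1.8237)
step 4: x0=(1.6214, 0.7636) x1=(-1.0154, 1.8413)
step 5: x0=(1.6284, 0.8004) x1=(-0.9886, 1.8572)
step 6: x0=(1.6321, 0.8386) x1=(-0.9575, 1.8714)
step 7: x0=(1.6327, 0.8780) x1=(-0.9223, 1.8840)
step 8: x0=(1.6301, 0.9187) x1=(-0.8832, 1.8950)
step 9: x0=(1.6245, 0.9605) x1=(-0.8403, 1.9045)
step 10: x0=(1.6161, 1.0035) x1=(-0.7936, 1.9126)
step 11: x0=(1.6049, 1.0474) x1=(-0.7435, 1.9194)
step 12: x0=(1.5911, 1.0923) x1=(-0.6900, 1.9250)
step 13: x0=(1.5750, 1.1381) x1=(-0.6335, 1.9294)
step 14: x0=(1.5566, 1.1847) x1=(-0.5742, 1.9328)
step 15: x0=(1.5363, 1.2320) x1=(-0.5122, 1.9353)
step 16: x0=(1.5141, 1.2799) x1=(-0.4480, 1.9371)
step 17: x0=(1.4903, 1.3284) x1=(-0.3817, 1.9381)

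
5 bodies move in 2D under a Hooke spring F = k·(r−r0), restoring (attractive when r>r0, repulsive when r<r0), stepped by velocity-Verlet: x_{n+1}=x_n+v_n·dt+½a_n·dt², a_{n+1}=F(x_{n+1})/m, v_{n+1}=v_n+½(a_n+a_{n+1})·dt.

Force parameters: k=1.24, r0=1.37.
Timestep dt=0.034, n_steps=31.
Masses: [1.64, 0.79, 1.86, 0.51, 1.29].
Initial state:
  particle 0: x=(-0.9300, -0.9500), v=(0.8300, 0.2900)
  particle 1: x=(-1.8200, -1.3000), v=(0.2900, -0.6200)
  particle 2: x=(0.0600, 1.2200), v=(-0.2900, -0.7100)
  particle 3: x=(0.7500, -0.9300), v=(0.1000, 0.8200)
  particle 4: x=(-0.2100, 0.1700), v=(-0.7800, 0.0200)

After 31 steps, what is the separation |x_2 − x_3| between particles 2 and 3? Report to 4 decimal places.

step 0: x0=(-0.9300, -0.9500) x1=(-1.8200, -1.3000) x2=(0.0600, 1.2200) x3=(0.7500, -0.9300) x4=(-0.2100, 0.1700)
step 1: x0=(-0.9013, -0.9397) x1=(-1.8079, -1.3193) x2=(0.0497, 1.1947) x3=(0.7508, -0.9011) x4=(-0.2368, 0.1702)
step 2: x0=(-0.8717, -0.9285) x1=(-1.7913, -1.3349) x2=(0.0386, 1.1673) x3=(0.7465, -0.8703) x4=(-0.2643, 0.1695)
step 3: x0=(-0.8414, -0.9166) x1=(-1.7703, -1.3469) x2=(0.0266, 1.1378) x3=(0.7373, -0.8380) x4=(-0.2924, 0.1678)
step 4: x0=(-0.8104, -0.9039) x1=(-1.7450, -1.3552) x2=(0.0139, 1.1064) x3=(0.7233, -0.8042) x4=(-0.3210, 0.1653)
step 5: x0=(-0.7787, -0.8906) x1=(-1.7155, -1.3600) x2=(0.0006, 1.0732) x3=(0.7050, -0.7693) x4=(-0.3502, 0.1620)
step 6: x0=(-0.7466, -0.8768) x1=(-1.6821, -1.3613) x2=(-0.0135, 1.0383) x3=(0.6825, -0.7336) x4=(-0.3799, 0.1580)
step 7: x0=(-0.7140, -0.8625) x1=(-1.6450, -1.3591) x2=(-0.0281, 1.0018) x3=(0.6564, -0.6972) x4=(-0.4101, 0.1532)
step 8: x0=(-0.6810, -0.8478) x1=(-1.6044, -1.3537) x2=(-0.0433, 0.9638) x3=(0.6270, -0.6604) x4=(-0.4409, 0.1479)
step 9: x0=(-0.6478, -0.8328) x1=(-1.5606, -1.3450) x2=(-0.0589, 0.9247) x3=(0.5948, -0.6235) x4=(-0.4721, 0.1420)
step 10: x0=(-0.6143, -0.8177) x1=(-1.5139, -1.3335) x2=(-0.0750, 0.8844) x3=(0.5603, -0.5866) x4=(-0.5039, 0.1356)
step 11: x0=(-0.5807, -0.8024) x1=(-1.4646, -1.3191) x2=(-0.0915, 0.8431) x3=(0.5240, -0.5499) x4=(-0.5363, 0.1289)
step 12: x0=(-0.5469, -0.7871) x1=(-1.4131, -1.3022) x2=(-0.1082, 0.8011) x3=(0.4865, -0.5137) x4=(-0.5693, 0.1219)
step 13: x0=(-0.5130, -0.7719) x1=(-1.3596, -1.2831) x2=(-0.1252, 0.7584) x3=(0.4482, -0.4780) x4=(-0.6029, 0.1148)
step 14: x0=(-0.4791, -0.7569) x1=(-1.3046, -1.2619) x2=(-0.1424, 0.7153) x3=(0.4097, -0.4429) x4=(-0.6372, 0.1075)
step 15: x0=(-0.4451, -0.7420) x1=(-1.2484, -1.2389) x2=(-0.1597, 0.6719) x3=(0.3716, -0.4085) x4=(-0.6723, 0.1002)
step 16: x0=(-0.4111, -0.7276) x1=(-1.1913, -1.2146) x2=(-0.1771, 0.6283) x3=(0.3344, -0.3748) x4=(-0.7082, 0.0930)
step 17: x0=(-0.3770, -0.7135) x1=(-1.1336, -1.1891) x2=(-0.1945, 0.5847) x3=(0.2986, -0.3419) x4=(-0.7451, 0.0858)
step 18: x0=(-0.3428, -0.6999) x1=(-1.0757, -1.1629) x2=(-0.2119, 0.5412) x3=(0.2645, -0.3097) x4=(-0.7829, 0.0789)
step 19: x0=(-0.3086, -0.6868) x1=(-1.0178, -1.1363) x2=(-0.2292, 0.4981) x3=(0.2327, -0.2780) x4=(-0.8217, 0.0721)
step 20: x0=(-0.2743, -0.6743) x1=(-0.9602, -1.1095) x2=(-0.2465, 0.4554) x3=(0.2035, -0.2467) x4=(-0.8617, 0.0656)
step 21: x0=(-0.2397, -0.6625) x1=(-0.9032, -1.0830) x2=(-0.2637, 0.4132) x3=(0.1771, -0.2156) x4=(-0.9028, 0.0594)
step 22: x0=(-0.2050, -0.6514) x1=(-0.8468, -1.0570) x2=(-0.2808, 0.3717) x3=(0.1538, -0.1846) x4=(-0.9452, 0.0535)
step 23: x0=(-0.1700, -0.6411) x1=(-0.7912, -1.0318) x2=(-0.2978, 0.3310) x3=(0.1338, -0.1534) x4=(-0.9887, 0.0479)
step 24: x0=(-0.1346, -0.6316) x1=(-0.7366, -1.0078) x2=(-0.3148, 0.2911) x3=(0.1171, -0.1217) x4=(-1.0334, 0.0426)
step 25: x0=(-0.0988, -0.6229) x1=(-0.6831, -0.9850) x2=(-0.3319, 0.2521) x3=(0.1038, -0.0893) x4=(-1.0793, 0.0375)
step 26: x0=(-0.0626, -0.6150) x1=(-0.6307, -0.9637) x2=(-0.3491, 0.2140) x3=(0.0940, -0.0560) x4=(-1.1263, 0.0327)
step 27: x0=(-0.0257, -0.6080) x1=(-0.5795, -0.9441) x2=(-0.3665, 0.1769) x3=(0.0876, -0.0212) x4=(-1.1744, 0.0281)
step 28: x0=(0.0118, -0.6017) x1=(-0.5295, -0.9263) x2=(-0.3843, 0.1406) x3=(0.0845, 0.0151) x4=(-1.2233, 0.0236)
step 29: x0=(0.0500, -0.5961) x1=(-0.4807, -0.9103) x2=(-0.4025, 0.1051) x3=(0.0846, 0.0535) x4=(-1.2730, 0.0192)
step 30: x0=(0.0888, -0.5912) x1=(-0.4333, -0.8963) x2=(-0.4211, 0.0704) x3=(0.0877, 0.0943) x4=(-1.3233, 0.0149)
step 31: x0=(0.1285, -0.5868) x1=(-0.3871, -0.8843) x2=(-0.4403, 0.0363) x3=(0.0935, 0.1377) x4=(-1.3739, 0.0105)

0.5434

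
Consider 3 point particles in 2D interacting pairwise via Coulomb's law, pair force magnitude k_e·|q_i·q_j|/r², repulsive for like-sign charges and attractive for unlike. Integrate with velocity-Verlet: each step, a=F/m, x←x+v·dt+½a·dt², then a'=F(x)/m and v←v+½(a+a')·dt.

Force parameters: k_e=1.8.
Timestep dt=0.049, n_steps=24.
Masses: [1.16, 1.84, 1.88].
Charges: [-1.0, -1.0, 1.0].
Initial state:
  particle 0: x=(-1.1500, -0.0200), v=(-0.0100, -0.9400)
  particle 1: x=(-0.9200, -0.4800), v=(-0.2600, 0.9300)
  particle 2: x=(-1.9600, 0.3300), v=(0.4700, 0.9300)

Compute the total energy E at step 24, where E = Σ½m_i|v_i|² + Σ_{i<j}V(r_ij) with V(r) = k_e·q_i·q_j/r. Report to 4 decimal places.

2.4948

step 0: x0=(-1.1500, -0.0200) x1=(-0.9200, -0.4800) x2=(-1.9600, 0.3300)
step 1: x0=(-1.1558, -0.0588) x1=(-0.9313, -0.4380) x2=(-1.9351, 0.3746)
step 2: x0=(-1.1755, -0.0788) x1=(-0.9375, -0.4055) x2=(-1.9066, 0.4169)
step 3: x0=(-1.2126, -0.0778) x1=(-0.9364, -0.3837) x2=(-1.8746, 0.4566)
step 4: x0=(-1.2684, -0.0572) x1=(-0.9271, -0.3711) x2=(-1.8390, 0.4934)
step 5: x0=(-1.3412, -0.0207) x1=(-0.9108, -0.3650) x2=(-1.7997, 0.5266)
step 6: x0=(-1.4283, 0.0290) x1=(-0.8896, -0.3626) x2=(-1.7565, 0.5554)
step 7: x0=(-1.5273, 0.0918) x1=(-0.8650, -0.3622) x2=(-1.7092, 0.5780)
step 8: x0=(-1.6359, 0.1709) x1=(-0.8385, -0.3628) x2=(-1.6579, 0.5915)
step 9: x0=(-1.7490, 0.2732) x1=(-0.8108, -0.3637) x2=(-1.6050, 0.5911)
step 10: x0=(-1.8518, 0.4050) x1=(-0.7826, -0.3645) x2=(-1.5589, 0.5723)
step 11: x0=(-1.9280, 0.5542) x1=(-0.7542, -0.3648) x2=(-1.5294, 0.5422)
step 12: x0=(-1.9820, 0.7038) x1=(-0.7262, -0.3646) x2=(-1.5133, 0.5114)
step 13: x0=(-2.0237, 0.8488) x1=(-0.6985, -0.3636) x2=(-1.5043, 0.4827)
step 14: x0=(-2.0587, 0.9893) x1=(-0.6716, -0.3619) x2=(-1.4988, 0.4561)
step 15: x0=(-2.0898, 1.1261) x1=(-0.6454, -0.3593) x2=(-1.4950, 0.4310)
step 16: x0=(-2.1187, 1.2602) x1=(-0.6201, -0.3560) x2=(-1.4916, 0.4068)
step 17: x0=(-2.1462, 1.3921) x1=(-0.5958, -0.3519) x2=(-1.4882, 0.3831)
step 18: x0=(-2.1727, 1.5225) x1=(-0.5726, -0.3470) x2=(-1.4843, 0.3596)
step 19: x0=(-2.1985, 1.6515) x1=(-0.5505, -0.3413) x2=(-1.4797, 0.3362)
step 20: x0=(-2.2239, 1.7795) x1=(-0.5297, -0.3349) x2=(-1.4742, 0.3126)
step 21: x0=(-2.2490, 1.9067) x1=(-0.5101, -0.3277) x2=(-1.4676, 0.2889)
step 22: x0=(-2.2739, 2.0332) x1=(-0.4919, -0.3197) x2=(-1.4599, 0.2647)
step 23: x0=(-2.2987, 2.1592) x1=(-0.4750, -0.3110) x2=(-1.4508, 0.2402)
step 24: x0=(-2.3233, 2.2847) x1=(-0.4597, -0.3016) x2=(-1.4404, 0.2153)
step 0 velocities: v0=(-0.0100, -0.9400) v1=(-0.2600, 0.9300) v2=(0.4700, 0.9300)
step 0: KE=2.3911, PE=0.0945, E=2.4856
step 24 velocities: v0=(-0.5019, 2.5574) v1=(0.2975, 0.1996) v2=(0.2279, -0.5131)
step 24: KE=4.3539, PE=-1.8591, E=2.4948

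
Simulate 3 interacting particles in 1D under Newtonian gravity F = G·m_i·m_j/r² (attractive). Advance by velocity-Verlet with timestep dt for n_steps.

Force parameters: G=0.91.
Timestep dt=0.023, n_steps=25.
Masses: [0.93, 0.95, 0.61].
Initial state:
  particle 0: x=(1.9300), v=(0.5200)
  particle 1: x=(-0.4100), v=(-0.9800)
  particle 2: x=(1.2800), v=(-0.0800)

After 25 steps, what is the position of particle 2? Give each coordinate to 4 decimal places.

step 0: x0=(1.9300) x1=(-0.4100) x2=(1.2800)
step 1: x0=(1.9416) x1=(-0.4324) x2=(1.2786)
step 2: x0=(1.9524) x1=(-0.4547) x2=(1.2781)
step 3: x0=(1.9625) x1=(-0.4768) x2=(1.2784)
step 4: x0=(1.9719) x1=(-0.4987) x2=(1.2795)
step 5: x0=(1.9806) x1=(-0.5205) x2=(1.2814)
step 6: x0=(1.9886) x1=(-0.5421) x2=(1.2841)
step 7: x0=(1.9960) x1=(-0.5635) x2=(1.2875)
step 8: x0=(2.0027) x1=(-0.5848) x2=(1.2917)
step 9: x0=(2.0088) x1=(-0.6059) x2=(1.2967)
step 10: x0=(2.0142) x1=(-0.6269) x2=(1.3024)
step 11: x0=(2.0190) x1=(-0.6478) x2=(1.3089)
step 12: x0=(2.0231) x1=(-0.6685) x2=(1.3161)
step 13: x0=(2.0266) x1=(-0.6890) x2=(1.3241)
step 14: x0=(2.0294) x1=(-0.7095) x2=(1.3329)
step 15: x0=(2.0315) x1=(-0.7298) x2=(1.3426)
step 16: x0=(2.0330) x1=(-0.7499) x2=(1.3530)
step 17: x0=(2.0338) x1=(-0.7700) x2=(1.3644)
step 18: x0=(2.0338) x1=(-0.7899) x2=(1.3766)
step 19: x0=(2.0332) x1=(-0.8097) x2=(1.3898)
step 20: x0=(2.0317) x1=(-0.8294) x2=(1.4039)
step 21: x0=(2.0295) x1=(-0.8490) x2=(1.4191)
step 22: x0=(2.0264) x1=(-0.8685) x2=(1.4354)
step 23: x0=(2.0224) x1=(-0.8878) x2=(1.4529)
step 24: x0=(2.0175) x1=(-0.9071) x2=(1.4717)
step 25: x0=(2.0115) x1=(-0.9262) x2=(1.4920)

(1.4920)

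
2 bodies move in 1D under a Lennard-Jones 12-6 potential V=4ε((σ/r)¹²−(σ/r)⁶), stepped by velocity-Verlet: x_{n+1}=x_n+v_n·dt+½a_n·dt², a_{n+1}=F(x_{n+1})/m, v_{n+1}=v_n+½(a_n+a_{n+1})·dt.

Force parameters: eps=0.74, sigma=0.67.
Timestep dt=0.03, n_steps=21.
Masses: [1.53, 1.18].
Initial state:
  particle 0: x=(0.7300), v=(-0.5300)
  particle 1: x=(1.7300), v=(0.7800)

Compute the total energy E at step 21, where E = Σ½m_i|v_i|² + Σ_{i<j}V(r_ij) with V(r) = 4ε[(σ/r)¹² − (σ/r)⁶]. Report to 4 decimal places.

0.3293

step 0: x0=(0.7300) x1=(1.7300)
step 1: x0=(0.7145) x1=(1.7529)
step 2: x0=(0.6996) x1=(1.7750)
step 3: x0=(0.6852) x1=(1.7964)
step 4: x0=(0.6712) x1=(1.8173)
step 5: x0=(0.6576) x1=(1.8378)
step 6: x0=(0.6442) x1=(1.8579)
step 7: x0=(0.6311) x1=(1.8778)
step 8: x0=(0.6181) x1=(1.8973)
step 9: x0=(0.6053) x1=(1.9167)
step 10: x0=(0.5927) x1=(1.9359)
step 11: x0=(0.5801) x1=(1.9549)
step 12: x0=(0.5677) x1=(1.9738)
step 13: x0=(0.5554) x1=(1.9926)
step 14: x0=(0.5431) x1=(2.0113)
step 15: x0=(0.5309) x1=(2.0300)
step 16: x0=(0.5187) x1=(2.0485)
step 17: x0=(0.5066) x1=(2.0670)
step 18: x0=(0.4945) x1=(2.0854)
step 19: x0=(0.4825) x1=(2.1038)
step 20: x0=(0.4705) x1=(2.1222)
step 21: x0=(0.4585) x1=(2.1405)
step 0 velocities: v0=(-0.5300) v1=(0.7800)
step 0: KE=0.5738, PE=-0.2435, E=0.3303
step 21 velocities: v0=(-0.3987) v1=(0.6098)
step 21: KE=0.3410, PE=-0.0118, E=0.3293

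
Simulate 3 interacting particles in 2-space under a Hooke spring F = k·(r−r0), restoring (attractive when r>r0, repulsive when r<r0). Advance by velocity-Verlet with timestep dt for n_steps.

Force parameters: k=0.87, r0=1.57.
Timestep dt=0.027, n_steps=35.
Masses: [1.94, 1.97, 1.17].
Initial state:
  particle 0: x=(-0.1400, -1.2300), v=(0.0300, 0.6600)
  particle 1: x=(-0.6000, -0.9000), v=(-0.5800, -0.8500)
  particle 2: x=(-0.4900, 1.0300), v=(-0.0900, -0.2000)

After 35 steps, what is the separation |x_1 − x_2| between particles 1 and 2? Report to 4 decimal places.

2.2537

step 0: x0=(-0.1400, -1.2300) x1=(-0.6000, -0.9000) x2=(-0.4900, 1.0300)
step 1: x0=(-0.1391, -1.2122) x1=(-0.6158, -0.9228) x2=(-0.4924, 1.0243)
step 2: x0=(-0.1379, -1.1943) x1=(-0.6318, -0.9453) x2=(-0.4948, 1.0180)
step 3: x0=(-0.1365, -1.1763) x1=(-0.6482, -0.9675) x2=(-0.4971, 1.0112)
step 4: x0=(-0.1348, -1.1583) x1=(-0.6648, -0.9895) x2=(-0.4994, 1.0038)
step 5: x0=(-0.1328, -1.1401) x1=(-0.6818, -1.0112) x2=(-0.5016, 0.9958)
step 6: x0=(-0.1305, -1.1219) x1=(-0.6990, -1.0328) x2=(-0.5038, 0.9873)
step 7: x0=(-0.1279, -1.1035) x1=(-0.7165, -1.0541) x2=(-0.5060, 0.9782)
step 8: x0=(-0.1251, -1.0849) x1=(-0.7344, -1.0752) x2=(-0.5081, 0.9685)
step 9: x0=(-0.1219, -1.0662) x1=(-0.7525, -1.0962) x2=(-0.5103, 0.9584)
step 10: x0=(-0.1185, -1.0473) x1=(-0.7709, -1.1171) x2=(-0.5124, 0.9477)
step 11: x0=(-0.1148, -1.0283) x1=(-0.7896, -1.1378) x2=(-0.5145, 0.9364)
step 12: x0=(-0.1109, -1.0090) x1=(-0.8085, -1.1584) x2=(-0.5166, 0.9247)
step 13: x0=(-0.1067, -0.9896) x1=(-0.8277, -1.1788) x2=(-0.5186, 0.9125)
step 14: x0=(-0.1023, -0.9700) x1=(-0.8472, -1.1992) x2=(-0.5207, 0.8997)
step 15: x0=(-0.0977, -0.9502) x1=(-0.8668, -1.2195) x2=(-0.5228, 0.8865)
step 16: x0=(-0.0928, -0.9302) x1=(-0.8866, -1.2396) x2=(-0.5249, 0.8728)
step 17: x0=(-0.0878, -0.9100) x1=(-0.9067, -1.2597) x2=(-0.5270, 0.8587)
step 18: x0=(-0.0825, -0.8897) x1=(-0.9268, -1.2797) x2=(-0.5291, 0.8441)
step 19: x0=(-0.0771, -0.8692) x1=(-0.9472, -1.2995) x2=(-0.5313, 0.8291)
step 20: x0=(-0.0716, -0.8486) x1=(-0.9677, -1.3193) x2=(-0.5335, 0.8137)
step 21: x0=(-0.0658, -0.8278) x1=(-0.9883, -1.3390) x2=(-0.5358, 0.7979)
step 22: x0=(-0.0600, -0.8069) x1=(-1.0090, -1.3585) x2=(-0.5380, 0.7816)
step 23: x0=(-0.0540, -0.7859) x1=(-1.0298, -1.3779) x2=(-0.5404, 0.7650)
step 24: x0=(-0.0479, -0.7648) x1=(-1.0506, -1.3973) x2=(-0.5428, 0.7481)
step 25: x0=(-0.0417, -0.7437) x1=(-1.0715, -1.4164) x2=(-0.5453, 0.7308)
step 26: x0=(-0.0355, -0.7225) x1=(-1.0925, -1.4354) x2=(-0.5479, 0.7132)
step 27: x0=(-0.0291, -0.7012) x1=(-1.1135, -1.4543) x2=(-0.5506, 0.6952)
step 28: x0=(-0.0226, -0.6799) x1=(-1.1345, -1.4731) x2=(-0.5533, 0.6770)
step 29: x0=(-0.0161, -0.6587) x1=(-1.1555, -1.4916) x2=(-0.5562, 0.6584)
step 30: x0=(-0.0096, -0.6374) x1=(-1.1765, -1.5100) x2=(-0.5593, 0.6396)
step 31: x0=(-0.0029, -0.6162) x1=(-1.1974, -1.5282) x2=(-0.5624, 0.6206)
step 32: x0=(0.0038, -0.5950) x1=(-1.2184, -1.5462) x2=(-0.5657, 0.6012)
step 33: x0=(0.0105, -0.5738) x1=(-1.2392, -1.5640) x2=(-0.5692, 0.5817)
step 34: x0=(0.0172, -0.5528) x1=(-1.2600, -1.5816) x2=(-0.5729, 0.5619)
step 35: x0=(0.0240, -0.5319) x1=(-1.2807, -1.5989) x2=(-0.5767, 0.5420)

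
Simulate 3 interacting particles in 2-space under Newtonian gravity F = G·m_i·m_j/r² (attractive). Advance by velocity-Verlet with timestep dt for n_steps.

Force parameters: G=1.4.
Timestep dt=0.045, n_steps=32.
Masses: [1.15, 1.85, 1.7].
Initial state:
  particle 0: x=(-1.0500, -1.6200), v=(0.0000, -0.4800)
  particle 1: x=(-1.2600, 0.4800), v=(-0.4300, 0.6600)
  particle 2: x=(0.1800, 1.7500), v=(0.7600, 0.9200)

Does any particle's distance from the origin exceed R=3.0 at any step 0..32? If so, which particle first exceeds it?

step 0: x0=(-1.0500, -1.6200) x1=(-1.2600, 0.4800) x2=(0.1800, 1.7500)
step 1: x0=(-1.0500, -1.6408) x1=(-1.2788, 0.5098) x2=(0.2136, 1.7908)
step 2: x0=(-1.0500, -1.6602) x1=(-1.2966, 0.5397) x2=(0.2461, 1.8305)
step 3: x0=(-1.0500, -1.6782) x1=(-1.3134, 0.5696) x2=(0.2776, 1.8692)
step 4: x0=(-1.0500, -1.6949) x1=(-1.3293, 0.5997) x2=(0.3080, 1.9068)
step 5: x0=(-1.0499, -1.7103) x1=(-1.3442, 0.6299) x2=(0.3373, 1.9435)
step 6: x0=(-1.0499, -1.7244) x1=(-1.3582, 0.6601) x2=(0.3657, 1.9793)
step 7: x0=(-1.0500, -1.7374) x1=(-1.3714, 0.6904) x2=(0.3932, 2.0142)
step 8: x0=(-1.0500, -1.7492) x1=(-1.3837, 0.7208) x2=(0.4197, 2.0483)
step 9: x0=(-1.0500, -1.7599) x1=(-1.3951, 0.7511) x2=(0.4453, 2.0816)
step 10: x0=(-1.0500, -1.7696) x1=(-1.4057, 0.7816) x2=(0.4700, 2.1141)
step 11: x0=(-1.0501, -1.7782) x1=(-1.4155, 0.8121) x2=(0.4938, 2.1458)
step 12: x0=(-1.0501, -1.7858) x1=(-1.4245, 0.8426) x2=(0.5168, 2.1769)
step 13: x0=(-1.0501, -1.7924) x1=(-1.4327, 0.8731) x2=(0.5389, 2.2072)
step 14: x0=(-1.0502, -1.7980) x1=(-1.4401, 0.9037) x2=(0.5602, 2.2368)
step 15: x0=(-1.0503, -1.8027) x1=(-1.4468, 0.9343) x2=(0.5806, 2.2658)
step 16: x0=(-1.0503, -1.8065) x1=(-1.4528, 0.9650) x2=(0.6003, 2.2942)
step 17: x0=(-1.0504, -1.8095) x1=(-1.4580, 0.9957) x2=(0.6191, 2.3219)
step 18: x0=(-1.0505, -1.8115) x1=(-1.4624, 1.0264) x2=(0.6372, 2.3489)
step 19: x0=(-1.0506, -1.8127) x1=(-1.4662, 1.0571) x2=(0.6545, 2.3754)
step 20: x0=(-1.0506, -1.8130) x1=(-1.4693, 1.0878) x2=(0.6710, 2.4013)
step 21: x0=(-1.0507, -1.8126) x1=(-1.4716, 1.1186) x2=(0.6868, 2.4266)
step 22: x0=(-1.0508, -1.8113) x1=(-1.4732, 1.1494) x2=(0.7017, 2.4514)
step 23: x0=(-1.0509, -1.8092) x1=(-1.4742, 1.1802) x2=(0.7160, 2.4756)
step 24: x0=(-1.0509, -1.8064) x1=(-1.4744, 1.2110) x2=(0.7294, 2.4992)
step 25: x0=(-1.0510, -1.8028) x1=(-1.4740, 1.2419) x2=(0.7421, 2.5223)
step 26: x0=(-1.0511, -1.7985) x1=(-1.4729, 1.2728) x2=(0.7541, 2.5448)
step 27: x0=(-1.0511, -1.7934) x1=(-1.4711, 1.3037) x2=(0.7653, 2.5668)
step 28: x0=(-1.0511, -1.7875) x1=(-1.4686, 1.3347) x2=(0.7758, 2.5883)
step 29: x0=(-1.0512, -1.7810) x1=(-1.4655, 1.3656) x2=(0.7855, 2.6093)
step 30: x0=(-1.0512, -1.7737) x1=(-1.4616, 1.3966) x2=(0.7945, 2.6297)
step 31: x0=(-1.0511, -1.7657) x1=(-1.4571, 1.4277) x2=(0.8027, 2.6497)
step 32: x0=(-1.0511, -1.7571) x1=(-1.4519, 1.4588) x2=(0.8102, 2.6691)

no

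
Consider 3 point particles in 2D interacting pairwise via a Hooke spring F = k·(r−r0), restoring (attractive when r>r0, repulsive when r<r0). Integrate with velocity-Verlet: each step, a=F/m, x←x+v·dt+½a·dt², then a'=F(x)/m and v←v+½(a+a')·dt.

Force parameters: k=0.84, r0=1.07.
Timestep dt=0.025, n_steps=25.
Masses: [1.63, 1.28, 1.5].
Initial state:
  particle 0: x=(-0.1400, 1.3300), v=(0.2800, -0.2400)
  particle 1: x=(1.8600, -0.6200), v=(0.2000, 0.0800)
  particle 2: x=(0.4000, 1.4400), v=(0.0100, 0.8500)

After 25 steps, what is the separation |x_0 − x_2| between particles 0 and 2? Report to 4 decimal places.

0.9151

step 0: x0=(-0.1400, 1.3300) x1=(1.8600, -0.6200) x2=(0.4000, 1.4400)
step 1: x0=(-0.1329, 1.3238) x1=(1.8646, -0.6175) x2=(0.4005, 1.4611)
step 2: x0=(-0.1255, 1.3172) x1=(1.8683, -0.6140) x2=(0.4014, 1.4817)
step 3: x0=(-0.1179, 1.3101) x1=(1.8712, -0.6096) x2=(0.4029, 1.5021)
step 4: x0=(-0.1101, 1.3026) x1=(1.8732, -0.6041) x2=(0.4048, 1.5220)
step 5: x0=(-0.1021, 1.2946) x1=(1.8744, -0.5977) x2=(0.4071, 1.5416)
step 6: x0=(-0.0938, 1.2862) x1=(1.8747, -0.5903) x2=(0.4100, 1.5608)
step 7: x0=(-0.0852, 1.2774) x1=(1.8741, -0.5818) x2=(0.4132, 1.5796)
step 8: x0=(-0.0764, 1.2681) x1=(1.8728, -0.5725) x2=(0.4170, 1.5981)
step 9: x0=(-0.0674, 1.2584) x1=(1.8706, -0.5621) x2=(0.4211, 1.6163)
step 10: x0=(-0.0581, 1.2483) x1=(1.8676, -0.5507) x2=(0.4257, 1.6341)
step 11: x0=(-0.0485, 1.2377) x1=(1.8637, -0.5384) x2=(0.4308, 1.6515)
step 12: x0=(-0.0387, 1.2267) x1=(1.8591, -0.5251) x2=(0.4362, 1.6686)
step 13: x0=(-0.0286, 1.2152) x1=(1.8536, -0.5109) x2=(0.4420, 1.6853)
step 14: x0=(-0.0183, 1.2034) x1=(1.8474, -0.4957) x2=(0.4483, 1.7017)
step 15: x0=(-0.0077, 1.1911) x1=(1.8404, -0.4796) x2=(0.4549, 1.7177)
step 16: x0=(0.0031, 1.1785) x1=(1.8326, -0.4626) x2=(0.4618, 1.7333)
step 17: x0=(0.0142, 1.1654) x1=(1.8240, -0.4447) x2=(0.4692, 1.7487)
step 18: x0=(0.0256, 1.1520) x1=(1.8148, -0.4258) x2=(0.4769, 1.7636)
step 19: x0=(0.0372, 1.1382) x1=(1.8048, -0.4061) x2=(0.4849, 1.7782)
step 20: x0=(0.0491, 1.1241) x1=(1.7940, -0.3855) x2=(0.4932, 1.7924)
step 21: x0=(0.0613, 1.1096) x1=(1.7826, -0.3641) x2=(0.5019, 1.8063)
step 22: x0=(0.0737, 1.0949) x1=(1.7706, -0.3419) x2=(0.5109, 1.8198)
step 23: x0=(0.0863, 1.0798) x1=(1.7578, -0.3188) x2=(0.5201, 1.8329)
step 24: x0=(0.0992, 1.0644) x1=(1.7445, -0.2949) x2=(0.5297, 1.8457)
step 25: x0=(0.1123, 1.0488) x1=(1.7305, -0.2703) x2=(0.5395, 1.8581)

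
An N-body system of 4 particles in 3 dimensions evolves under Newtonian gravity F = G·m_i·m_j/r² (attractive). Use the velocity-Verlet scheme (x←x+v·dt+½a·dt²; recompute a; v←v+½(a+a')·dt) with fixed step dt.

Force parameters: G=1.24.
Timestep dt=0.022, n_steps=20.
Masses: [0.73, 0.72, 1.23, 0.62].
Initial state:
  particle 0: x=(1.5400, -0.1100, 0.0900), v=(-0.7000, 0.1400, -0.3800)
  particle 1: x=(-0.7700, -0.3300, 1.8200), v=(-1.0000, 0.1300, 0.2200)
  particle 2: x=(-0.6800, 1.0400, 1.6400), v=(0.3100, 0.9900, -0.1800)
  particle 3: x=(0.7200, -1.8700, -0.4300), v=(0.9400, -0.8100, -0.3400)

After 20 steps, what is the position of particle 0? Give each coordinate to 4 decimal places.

step 0: x0=(1.5400, -0.1100, 0.0900) x1=(-0.7700, -0.3300, 1.8200) x2=(-0.6800, 1.0400, 1.6400) x3=(0.7200, -1.8700, -0.4300)
step 1: x0=(1.5245, -0.1069, 0.0817) x1=(-0.7920, -0.3270, 1.8248) x2=(-0.6732, 1.0616, 1.6360) x3=(0.7407, -1.8877, -0.4374)
step 2: x0=(1.5089, -0.1039, 0.0734) x1=(-0.8138, -0.3236, 1.8295) x2=(-0.6663, 1.0830, 1.6321) x3=(0.7614, -1.9053, -0.4448)
step 3: x0=(1.4932, -0.1010, 0.0652) x1=(-0.8356, -0.3198, 1.8340) x2=(-0.6594, 1.1042, 1.6281) x3=(0.7821, -1.9228, -0.4521)
step 4: x0=(1.4773, -0.0981, 0.0570) x1=(-0.8573, -0.3158, 1.8385) x2=(-0.6525, 1.1251, 1.6241) x3=(0.8027, -1.9400, -0.4592)
step 5: x0=(1.4613, -0.0952, 0.0489) x1=(-0.8788, -0.3114, 1.8429) x2=(-0.6456, 1.1458, 1.6201) x3=(0.8234, -1.9572, -0.4663)
step 6: x0=(1.4451, -0.0924, 0.0408) x1=(-0.9003, -0.3067, 1.8471) x2=(-0.6386, 1.1662, 1.6160) x3=(0.8441, -1.9741, -0.4734)
step 7: x0=(1.4288, -0.0897, 0.0328) x1=(-0.9216, -0.3017, 1.8513) x2=(-0.6317, 1.1864, 1.6120) x3=(0.8648, -1.9910, -0.4803)
step 8: x0=(1.4124, -0.0870, 0.0248) x1=(-0.9428, -0.2964, 1.8553) x2=(-0.6247, 1.2064, 1.6080) x3=(0.8854, -2.0076, -0.4872)
step 9: x0=(1.3959, -0.0843, 0.0169) x1=(-0.9640, -0.2908, 1.8593) x2=(-0.6177, 1.2262, 1.6039) x3=(0.9061, -2.0242, -0.4940)
step 10: x0=(1.3793, -0.0817, 0.0091) x1=(-0.9849, -0.2849, 1.8631) x2=(-0.6107, 1.2458, 1.5998) x3=(0.9267, -2.0406, -0.5007)
step 11: x0=(1.3625, -0.0791, 0.0013) x1=(-1.0058, -0.2788, 1.8669) x2=(-0.6037, 1.2652, 1.5958) x3=(0.9474, -2.0568, -0.5074)
step 12: x0=(1.3456, -0.0766, -0.0064) x1=(-1.0266, -0.2725, 1.8705) x2=(-0.5967, 1.2843, 1.5917) x3=(0.9680, -2.0729, -0.5140)
step 13: x0=(1.3286, -0.0741, -0.0141) x1=(-1.0472, -0.2658, 1.8741) x2=(-0.5897, 1.3033, 1.5876) x3=(0.9886, -2.0888, -0.5205)
step 14: x0=(1.3115, -0.0716, -0.0217) x1=(-1.0677, -0.2590, 1.8776) x2=(-0.5828, 1.3221, 1.5835) x3=(1.0092, -2.1046, -0.5270)
step 15: x0=(1.2943, -0.0692, -0.0293) x1=(-1.0880, -0.2519, 1.8809) x2=(-0.5758, 1.3407, 1.5793) x3=(1.0298, -2.1203, -0.5334)
step 16: x0=(1.2770, -0.0668, -0.0367) x1=(-1.1083, -0.2445, 1.8842) x2=(-0.5688, 1.3591, 1.5752) x3=(1.0503, -2.1358, -0.5397)
step 17: x0=(1.2595, -0.0645, -0.0442) x1=(-1.1284, -0.2370, 1.8874) x2=(-0.5618, 1.3774, 1.5710) x3=(1.0708, -2.1512, -0.5460)
step 18: x0=(1.2420, -0.0622, -0.0515) x1=(-1.1483, -0.2292, 1.8905) x2=(-0.5548, 1.3954, 1.5669) x3=(1.0914, -2.1664, -0.5522)
step 19: x0=(1.2244, -0.0599, -0.0588) x1=(-1.1682, -0.2213, 1.8935) x2=(-0.5478, 1.4133, 1.5627) x3=(1.1118, -2.1815, -0.5584)
step 20: x0=(1.2067, -0.0576, -0.0661) x1=(-1.1879, -0.2131, 1.8965) x2=(-0.5408, 1.4311, 1.5585) x3=(1.1323, -2.1965, -0.5645)

(1.2067, -0.0576, -0.0661)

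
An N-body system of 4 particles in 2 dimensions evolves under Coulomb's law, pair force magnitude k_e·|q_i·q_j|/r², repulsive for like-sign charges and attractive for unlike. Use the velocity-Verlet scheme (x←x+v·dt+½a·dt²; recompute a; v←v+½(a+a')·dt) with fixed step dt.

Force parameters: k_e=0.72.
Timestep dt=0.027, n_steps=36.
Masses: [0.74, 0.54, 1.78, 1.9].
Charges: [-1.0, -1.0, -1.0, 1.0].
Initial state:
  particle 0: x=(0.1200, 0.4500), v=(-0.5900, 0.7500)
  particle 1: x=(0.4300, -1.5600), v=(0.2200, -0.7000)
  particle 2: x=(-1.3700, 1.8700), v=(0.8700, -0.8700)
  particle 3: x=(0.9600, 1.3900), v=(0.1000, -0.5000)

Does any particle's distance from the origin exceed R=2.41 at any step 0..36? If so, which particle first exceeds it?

step 0: x0=(0.1200, 0.4500) x1=(0.4300, -1.5600) x2=(-1.3700, 1.8700) x3=(0.9600, 1.3900)
step 1: x0=(0.1043, 0.4704) x1=(0.4360, -1.5790) x2=(-1.3465, 1.8465) x3=(0.9626, 1.3764)
step 2: x0=(0.0889, 0.4913) x1=(0.4421, -1.5982) x2=(-1.3230, 1.8231) x3=(0.9651, 1.3627)
step 3: x0=(0.0741, 0.5124) x1=(0.4482, -1.6175) x2=(-1.2996, 1.7998) x3=(0.9673, 1.3488)
step 4: x0=(0.0597, 0.5339) x1=(0.4544, -1.6370) x2=(-1.2761, 1.7765) x3=(0.9694, 1.3348)
step 5: x0=(0.0457, 0.5558) x1=(0.4608, -1.6566) x2=(-1.2527, 1.7533) x3=(0.9712, 1.3206)
step 6: x0=(0.0323, 0.5779) x1=(0.4672, -1.6764) x2=(-1.2293, 1.7302) x3=(0.9729, 1.3063)
step 7: x0=(0.0195, 0.6003) x1=(0.4737, -1.6963) x2=(-1.2059, 1.7071) x3=(0.9744, 1.2919)
step 8: x0=(0.0072, 0.6229) x1=(0.4802, -1.7164) x2=(-1.1826, 1.6841) x3=(0.9756, 1.2773)
step 9: x0=(-0.0044, 0.6458) x1=(0.4869, -1.7365) x2=(-1.1593, 1.6612) x3=(0.9766, 1.2626)
step 10: x0=(-0.0154, 0.6689) x1=(0.4936, -1.7568) x2=(-1.1360, 1.6384) x3=(0.9773, 1.2478)
step 11: x0=(-0.0258, 0.6921) x1=(0.5004, -1.7772) x2=(-1.1128, 1.6157) x3=(0.9779, 1.2328)
step 12: x0=(-0.0354, 0.7155) x1=(0.5073, -1.7978) x2=(-1.0896, 1.5931) x3=(0.9781, 1.2177)
step 13: x0=(-0.0442, 0.7390) x1=(0.5143, -1.8184) x2=(-1.0665, 1.5705) x3=(0.9781, 1.2025)
step 14: x0=(-0.0522, 0.7626) x1=(0.5213, -1.8391) x2=(-1.0435, 1.5481) x3=(0.9779, 1.1872)
step 15: x0=(-0.0594, 0.7862) x1=(0.5284, -1.8599) x2=(-1.0205, 1.5259) x3=(0.9773, 1.1718)
step 16: x0=(-0.0657, 0.8098) x1=(0.5356, -1.8808) x2=(-0.9977, 1.5037) x3=(0.9765, 1.1563)
step 17: x0=(-0.0710, 0.8334) x1=(0.5428, -1.9018) x2=(-0.9749, 1.4817) x3=(0.9754, 1.1407)
step 18: x0=(-0.0753, 0.8569) x1=(0.5502, -1.9229) x2=(-0.9523, 1.4599) x3=(0.9740, 1.1251)
step 19: x0=(-0.0785, 0.8803) x1=(0.5576, -1.9440) x2=(-0.9298, 1.4382) x3=(0.9723, 1.1093)
step 20: x0=(-0.0805, 0.9035) x1=(0.5650, -1.9652) x2=(-0.9075, 1.4166) x3=(0.9703, 1.0935)
step 21: x0=(-0.0814, 0.9265) x1=(0.5726, -1.9865) x2=(-0.8854, 1.3952) x3=(0.9680, 1.0776)
step 22: x0=(-0.0809, 0.9493) x1=(0.5802, -2.0079) x2=(-0.8636, 1.3740) x3=(0.9653, 1.0617)
step 23: x0=(-0.0790, 0.9717) x1=(0.5878, -2.0293) x2=(-0.8419, 1.3530) x3=(0.9623, 1.0457)
step 24: x0=(-0.0756, 0.9939) x1=(0.5955, -2.0508) x2=(-0.8206, 1.3322) x3=(0.9590, 1.0297)
step 25: x0=(-0.0706, 1.0157) x1=(0.6033, -2.0724) x2=(-0.7996, 1.3115) x3=(0.9553, 1.0137)
step 26: x0=(-0.0638, 1.0372) x1=(0.6112, -2.0941) x2=(-0.7789, 1.2911) x3=(0.9513, 0.9977)
step 27: x0=(-0.0553, 1.0583) x1=(0.6191, -2.1157) x2=(-0.7586, 1.2708) x3=(0.9469, 0.9816)
step 28: x0=(-0.0448, 1.0790) x1=(0.6270, -2.1375) x2=(-0.7388, 1.2507) x3=(0.9422, 0.9656)
step 29: x0=(-0.0322, 1.0994) x1=(0.6351, -2.1593) x2=(-0.7194, 1.2307) x3=(0.9370, 0.9496)
step 30: x0=(-0.0175, 1.1194) x1=(0.6431, -2.1812) x2=(-0.7006, 1.2108) x3=(0.9315, 0.9336)
step 31: x0=(-0.0006, 1.1392) x1=(0.6512, -2.2031) x2=(-0.6822, 1.1911) x3=(0.9256, 0.9177)
step 32: x0=(0.0186, 1.1587) x1=(0.6594, -2.2250) x2=(-0.6644, 1.1713) x3=(0.9193, 0.9018)
step 33: x0=(0.0400, 1.1781) x1=(0.6676, -2.2471) x2=(-0.6471, 1.1516) x3=(0.9126, 0.8860)
step 34: x0=(0.0638, 1.1973) x1=(0.6759, -2.2691) x2=(-0.6303, 1.1319) x3=(0.9055, 0.8703)
step 35: x0=(0.0898, 1.2164) x1=(0.6842, -2.2912) x2=(-0.6140, 1.1121) x3=(0.8979, 0.8547)
step 36: x0=(0.1180, 1.2353) x1=(0.6926, -2.3134) x2=(-0.5982, 1.0922) x3=(0.8899, 0.8392)

yes, particle 1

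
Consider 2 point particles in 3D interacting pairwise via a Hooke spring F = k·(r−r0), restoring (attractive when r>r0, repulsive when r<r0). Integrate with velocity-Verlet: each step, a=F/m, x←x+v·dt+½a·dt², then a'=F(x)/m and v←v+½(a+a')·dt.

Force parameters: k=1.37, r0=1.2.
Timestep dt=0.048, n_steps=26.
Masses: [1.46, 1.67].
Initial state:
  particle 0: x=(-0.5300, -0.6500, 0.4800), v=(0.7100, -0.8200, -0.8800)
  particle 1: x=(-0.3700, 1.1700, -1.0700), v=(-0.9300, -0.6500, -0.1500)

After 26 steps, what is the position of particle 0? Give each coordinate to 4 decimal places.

step 0: x0=(-0.5300, -0.6500, 0.4800) x1=(-0.3700, 1.1700, -1.0700)
step 1: x0=(-0.4958, -0.6884, 0.4369) x1=(-0.4147, 1.1379, -1.0765)
step 2: x0=(-0.4616, -0.7248, 0.3922) x1=(-0.4595, 1.1042, -1.0815)
step 3: x0=(-0.4273, -0.7593, 0.3460) x1=(-0.5043, 1.0687, -1.0852)
step 4: x0=(-0.3932, -0.7919, 0.2982) x1=(-0.5490, 1.0316, -1.0876)
step 5: x0=(-0.3591, -0.8226, 0.2491) x1=(-0.5936, 0.9928, -1.0887)
step 6: x0=(-0.3254, -0.8514, 0.1985) x1=(-0.6380, 0.9524, -1.0887)
step 7: x0=(-0.2919, -0.8785, 0.1467) x1=(-0.6821, 0.9105, -1.0875)
step 8: x0=(-0.2588, -0.9038, 0.0936) x1=(-0.7258, 0.8670, -1.0852)
step 9: x0=(-0.2262, -0.9273, 0.0394) x1=(-0.7692, 0.8219, -1.0820)
step 10: x0=(-0.1941, -0.9492, -0.0158) x1=(-0.8121, 0.7755, -1.0778)
step 11: x0=(-0.1626, -0.9695, -0.0721) x1=(-0.8545, 0.7276, -1.0728)
step 12: x0=(-0.1317, -0.9882, -0.1293) x1=(-0.8964, 0.6783, -1.0669)
step 13: x0=(-0.1015, -1.0054, -0.1873) x1=(-0.9376, 0.6278, -1.0603)
step 14: x0=(-0.0720, -1.0212, -0.2461) x1=(-0.9782, 0.5759, -1.0530)
step 15: x0=(-0.0433, -1.0355, -0.3056) x1=(-1.0181, 0.5229, -1.0451)
step 16: x0=(-0.0155, -1.0486, -0.3657) x1=(-1.0573, 0.4687, -1.0367)
step 17: x0=(0.0115, -1.0604, -0.4264) x1=(-1.0958, 0.4134, -1.0278)
step 18: x0=(0.0375, -1.0709, -0.4876) x1=(-1.1334, 0.3570, -1.0184)
step 19: x0=(0.0626, -1.0803, -0.5492) x1=(-1.1702, 0.2996, -1.0087)
step 20: x0=(0.0867, -1.0886, -0.6112) x1=(-1.2061, 0.2413, -0.9986)
step 21: x0=(0.1098, -1.0959, -0.6735) x1=(-1.2411, 0.1820, -0.9883)
step 22: x0=(0.1319, -1.1021, -0.7360) x1=(-1.2752, 0.1218, -0.9777)
step 23: x0=(0.1528, -1.1074, -0.7987) x1=(-1.3084, 0.0608, -0.9670)
step 24: x0=(0.1726, -1.1118, -0.8616) x1=(-1.3405, -0.0009, -0.9562)
step 25: x0=(0.1912, -1.1153, -0.9245) x1=(-1.3716, -0.0635, -0.9453)
step 26: x0=(0.2086, -1.1180, -0.9875) x1=(-1.4017, -0.1268, -0.9344)

(0.2086, -1.1180, -0.9875)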